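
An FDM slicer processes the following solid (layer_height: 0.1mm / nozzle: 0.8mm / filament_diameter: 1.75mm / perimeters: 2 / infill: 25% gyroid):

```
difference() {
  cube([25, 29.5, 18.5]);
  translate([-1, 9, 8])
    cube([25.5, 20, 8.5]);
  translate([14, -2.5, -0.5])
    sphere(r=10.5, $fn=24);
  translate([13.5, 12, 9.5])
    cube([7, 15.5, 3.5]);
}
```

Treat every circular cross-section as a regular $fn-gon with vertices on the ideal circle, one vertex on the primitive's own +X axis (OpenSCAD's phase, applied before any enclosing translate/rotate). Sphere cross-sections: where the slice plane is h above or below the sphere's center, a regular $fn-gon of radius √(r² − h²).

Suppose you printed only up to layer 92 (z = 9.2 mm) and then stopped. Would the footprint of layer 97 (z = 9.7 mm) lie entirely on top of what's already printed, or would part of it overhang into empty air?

Compare the two slices. At z = 9.2: the 25×29.5 cube contributes its full rectangle (area 737.50 mm²); the cube at (-1, 9) (footprint 25.5×20) is included at this height (area 510.00 mm²); the r=10.5 sphere at (14, -2.5) contributes a regular 24-gon of circumradius √(10.5²−9.7²) = 4.020 (area = (24/2)·4.020²·sin(360°/24) = 50.19 mm²); the cube at (13.5, 12) is absent (z outside [9.5, 13]); Subtracting the remaining from the first: starting from the 25×29.5 cube (737.50 mm²), the 25.5×20 cube at (-1, 9) partially overlaps it — only the 490.00 mm² overlap (of its 510.00 mm²) is removed, clipping the outline; the r=10.5 sphere at (14, -2.5) partially overlaps it — only the 6.50 mm² overlap (of its 50.19 mm²) is removed, clipping the outline — area = 241.00 mm². At z = 9.7: the cube is present — its section is the full 25×29.5 rectangle (area 737.50 mm²); the 25.5×20 cube at (-1, 9) contributes its full rectangle (area 510.00 mm²); the r=10.5 sphere at (14, -2.5) slices to a regular 24-gon of circumradius 2.492 (√(r²−h²) with h=10.2 from center) (area = (24/2)·2.492²·sin(360°/24) = 19.29 mm²); the cube at (13.5, 12) is present — its section is the full 7×15.5 rectangle (area 108.50 mm²); Taking the first minus the rest: starting from the 25×29.5 cube (737.50 mm²), the 25.5×20 cube at (-1, 9) partially overlaps it — only the 490.00 mm² overlap (of its 510.00 mm²) is removed, clipping the outline; the r=10.5 sphere at (14, -2.5) misses the remaining region (no effect); the 7×15.5 cube at (13.5, 12) misses the remaining region (no effect) — area = 247.50 mm². Checking containment: at z = 9.7 the cross-section extends beyond the z = 9.2 cross-section by about 6.50 mm².

part overhangs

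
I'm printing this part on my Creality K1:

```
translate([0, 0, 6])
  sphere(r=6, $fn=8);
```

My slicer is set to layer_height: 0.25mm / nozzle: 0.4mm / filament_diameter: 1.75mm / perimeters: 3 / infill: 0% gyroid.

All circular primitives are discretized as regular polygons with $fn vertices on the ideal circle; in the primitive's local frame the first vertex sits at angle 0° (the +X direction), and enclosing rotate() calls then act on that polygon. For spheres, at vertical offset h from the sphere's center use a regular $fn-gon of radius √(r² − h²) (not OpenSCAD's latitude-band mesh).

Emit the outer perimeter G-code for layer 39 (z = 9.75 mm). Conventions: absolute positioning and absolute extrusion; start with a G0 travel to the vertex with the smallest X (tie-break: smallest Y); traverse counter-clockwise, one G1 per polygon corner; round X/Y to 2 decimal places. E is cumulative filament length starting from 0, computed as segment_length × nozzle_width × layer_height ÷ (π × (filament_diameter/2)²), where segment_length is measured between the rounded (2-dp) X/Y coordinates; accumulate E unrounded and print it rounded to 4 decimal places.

G0 X-4.68 Y0.00 Z9.75
G1 X-3.31 Y-3.31 E0.1489
G1 X0.00 Y-4.68 E0.2979
G1 X3.31 Y-3.31 E0.4468
G1 X4.68 Y0.00 E0.5957
G1 X3.31 Y3.31 E0.7447
G1 X0.00 Y4.68 E0.8936
G1 X-3.31 Y3.31 E1.0425
G1 X-4.68 Y0.00 E1.1915

At z = 9.75 mm: the r=6 sphere contributes a regular 8-gon of circumradius √(6²−3.75²) = 4.684. The outline is a single polygon with 8 vertices. Extrusion per mm of travel: 0.4 × 0.25 / (π × 0.875²) = 0.041575. Accumulating E over each segment gives final E = 1.1915.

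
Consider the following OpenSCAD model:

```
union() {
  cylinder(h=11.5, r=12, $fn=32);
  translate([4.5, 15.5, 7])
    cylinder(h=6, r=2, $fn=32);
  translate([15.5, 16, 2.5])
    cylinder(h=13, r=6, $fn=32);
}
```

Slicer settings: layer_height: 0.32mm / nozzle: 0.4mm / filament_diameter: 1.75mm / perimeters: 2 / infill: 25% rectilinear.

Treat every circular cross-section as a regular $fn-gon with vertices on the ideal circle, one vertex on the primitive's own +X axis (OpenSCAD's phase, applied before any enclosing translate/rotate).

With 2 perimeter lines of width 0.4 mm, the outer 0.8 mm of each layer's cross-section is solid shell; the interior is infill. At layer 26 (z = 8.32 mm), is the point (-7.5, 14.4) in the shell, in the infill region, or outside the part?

At z = 8.32 mm: the r=12 cylinder contributes a regular 32-gon of circumradius 12; the r=2 cylinder at (4.5, 15.5) contributes a regular 32-gon of circumradius 2; the cylinder at (15.5, 16): section is a regular 32-gon, circumradius r=6; Taking the union: the 3 present regions are separate (no shared area or edge), so areas and boundary lengths simply add and each stays a separate island — 3 connected regions. Overall, the cross-section has 3 separate islands. The nearest boundary edge runs (-6.67, 9.98)→(-4.59, 11.09); distance from the point to it = 4.29 mm. The point is not inside any of the regions above, so it lies outside the cross-section (4.29 mm from the nearest boundary).

outside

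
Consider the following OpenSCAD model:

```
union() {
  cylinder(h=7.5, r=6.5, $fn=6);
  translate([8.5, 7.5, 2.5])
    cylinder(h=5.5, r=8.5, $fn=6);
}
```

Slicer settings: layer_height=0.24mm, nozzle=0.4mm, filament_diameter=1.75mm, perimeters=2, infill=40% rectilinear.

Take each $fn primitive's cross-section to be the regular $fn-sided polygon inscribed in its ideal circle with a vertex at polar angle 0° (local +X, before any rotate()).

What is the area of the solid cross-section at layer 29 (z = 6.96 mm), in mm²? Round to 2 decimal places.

285.57 mm²

At z = 6.96 mm: the cylinder: section is a regular 6-gon, circumradius r=6.5 (area = (6/2)·6.500²·sin(360°/6) = 109.77 mm²); the r=8.5 cylinder at (8.5, 7.5) gives a regular 6-gon of circumradius 8.5 (constant along its height) (area = (6/2)·8.500²·sin(360°/6) = 187.71 mm²); Taking the union: the regions partially overlap — summed areas 297.48 mm² minus the doubly-counted overlap 11.91 mm² gives 285.57 mm² — area = 285.57 mm². Overall, the cross-section is a single solid region. Net area = 285.57 mm².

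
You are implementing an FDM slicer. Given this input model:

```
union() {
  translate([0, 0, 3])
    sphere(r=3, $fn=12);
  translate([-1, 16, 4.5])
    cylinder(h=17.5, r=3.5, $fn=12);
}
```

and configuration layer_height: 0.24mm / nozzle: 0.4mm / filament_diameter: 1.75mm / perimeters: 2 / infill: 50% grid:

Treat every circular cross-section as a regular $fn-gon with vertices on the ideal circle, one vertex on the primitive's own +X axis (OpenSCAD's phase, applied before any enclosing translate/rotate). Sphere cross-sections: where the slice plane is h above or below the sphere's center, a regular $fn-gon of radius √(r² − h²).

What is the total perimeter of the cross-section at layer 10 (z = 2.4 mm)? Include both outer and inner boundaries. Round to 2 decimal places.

At z = 2.4 mm: the sphere: section is a regular 12-gon, circumradius = √(r²−h²) = √(3²−0.6²) = 2.939 (perimeter = 2·12·2.939·sin(180°/12) = 18.26 mm); the cylinder at (-1, 16) is absent (z outside [4.5, 22]); Combining (union): only the r=3 sphere is present, so the union is just that shape — boundary = 18.26 mm. Overall, the cross-section is a single solid region. Total boundary length (outer) = 18.26 mm.

18.26 mm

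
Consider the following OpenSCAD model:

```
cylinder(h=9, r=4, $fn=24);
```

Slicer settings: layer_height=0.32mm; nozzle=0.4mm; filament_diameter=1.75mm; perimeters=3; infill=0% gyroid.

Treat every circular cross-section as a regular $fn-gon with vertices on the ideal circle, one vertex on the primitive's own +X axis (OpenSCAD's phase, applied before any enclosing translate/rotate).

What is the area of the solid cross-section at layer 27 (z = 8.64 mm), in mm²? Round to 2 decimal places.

49.69 mm²

At z = 8.64 mm: the r=4 cylinder contributes a regular 24-gon of circumradius 4 (area = (24/2)·4.000²·sin(360°/24) = 49.69 mm²). Overall, the cross-section is a single solid region. Net area = 49.69 mm².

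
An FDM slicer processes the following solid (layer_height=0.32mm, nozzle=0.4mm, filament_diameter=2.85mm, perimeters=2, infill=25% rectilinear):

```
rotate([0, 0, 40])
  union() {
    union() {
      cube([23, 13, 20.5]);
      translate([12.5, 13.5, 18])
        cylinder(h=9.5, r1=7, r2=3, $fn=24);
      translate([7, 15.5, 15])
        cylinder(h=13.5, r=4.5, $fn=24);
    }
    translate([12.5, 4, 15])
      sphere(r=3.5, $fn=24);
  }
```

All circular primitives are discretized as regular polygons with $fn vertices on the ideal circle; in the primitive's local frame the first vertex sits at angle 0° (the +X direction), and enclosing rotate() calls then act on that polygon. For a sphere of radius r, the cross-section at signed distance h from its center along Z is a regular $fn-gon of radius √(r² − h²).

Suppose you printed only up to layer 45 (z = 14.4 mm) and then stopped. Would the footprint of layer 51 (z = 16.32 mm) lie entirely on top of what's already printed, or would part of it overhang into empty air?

part overhangs

Compare the two slices. At z = 14.4: the cube is present — its section is the full 23×13 rectangle (area 299.00 mm²); the cone at (12.5, 13.5) does not reach this height (z outside [18, 27.5]); the cylinder at (7, 15.5) does not reach this height (z outside [15, 28.5]); Taking the union: only the 23×13 cube is present, so the union is just that shape — area = 299.00 mm²; the r=3.5 sphere at (12.5, 4) slices to a regular 24-gon of circumradius 3.448 (√(r²−h²) with h=0.6 from center) (area = (24/2)·3.448²·sin(360°/24) = 36.93 mm²); Combining (union): the r=3.5 sphere at (12.5, 4) lies entirely inside that combined region, so the union is just that combined region — area = 299.00 mm²; (rotated 40° about Z; rotation is an isometry so areas/perimeters/island counts are preserved). At z = 16.32: the 23×13 cube contributes its full rectangle (area 299.00 mm²); the cone at (12.5, 13.5) is not intersected at this z (z outside [18, 27.5]); the r=4.5 cylinder at (7, 15.5) contributes a regular 24-gon of circumradius 4.5 (area = (24/2)·4.500²·sin(360°/24) = 62.89 mm²); Taking the union: the regions partially overlap — summed areas 361.89 mm² minus the doubly-counted overlap 10.30 mm² gives 351.60 mm² — area = 351.60 mm²; the r=3.5 sphere at (12.5, 4) slices to a regular 24-gon of circumradius 3.242 (√(r²−h²) with h=1.32 from center) (area = (24/2)·3.242²·sin(360°/24) = 32.63 mm²); Merging all regions: the r=3.5 sphere at (12.5, 4) lies entirely inside that combined region, so the union is just that combined region — area = 351.60 mm²; (rotated 40° about Z; rotation is an isometry so areas/perimeters/island counts are preserved). Checking containment: at z = 16.32 the cross-section extends beyond the z = 14.4 cross-section by about 52.60 mm².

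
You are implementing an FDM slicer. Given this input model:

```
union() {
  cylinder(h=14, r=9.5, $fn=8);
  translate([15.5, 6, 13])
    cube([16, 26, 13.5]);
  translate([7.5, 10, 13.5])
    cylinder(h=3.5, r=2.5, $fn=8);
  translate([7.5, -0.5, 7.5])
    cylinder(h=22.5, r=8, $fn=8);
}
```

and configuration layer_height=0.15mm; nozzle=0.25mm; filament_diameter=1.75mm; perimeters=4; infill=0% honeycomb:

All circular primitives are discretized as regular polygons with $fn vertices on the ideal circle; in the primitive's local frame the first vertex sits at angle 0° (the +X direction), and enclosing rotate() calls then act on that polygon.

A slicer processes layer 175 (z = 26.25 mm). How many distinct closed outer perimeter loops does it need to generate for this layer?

At z = 26.25 mm: the cylinder is absent (z outside [0, 14]); the cube at (15.5, 6) is present — its section is the full 16×26 rectangle; the cylinder at (7.5, 10) is not intersected at this z (z outside [13.5, 17]); the r=8 cylinder at (7.5, -0.5) gives a regular 8-gon of circumradius 8 (constant along its height); Merging all regions: the 2 present regions are separate (no shared area or edge), so areas and boundary lengths simply add and each stays a separate island — 2 connected regions. The result has 2 disconnected regions.

2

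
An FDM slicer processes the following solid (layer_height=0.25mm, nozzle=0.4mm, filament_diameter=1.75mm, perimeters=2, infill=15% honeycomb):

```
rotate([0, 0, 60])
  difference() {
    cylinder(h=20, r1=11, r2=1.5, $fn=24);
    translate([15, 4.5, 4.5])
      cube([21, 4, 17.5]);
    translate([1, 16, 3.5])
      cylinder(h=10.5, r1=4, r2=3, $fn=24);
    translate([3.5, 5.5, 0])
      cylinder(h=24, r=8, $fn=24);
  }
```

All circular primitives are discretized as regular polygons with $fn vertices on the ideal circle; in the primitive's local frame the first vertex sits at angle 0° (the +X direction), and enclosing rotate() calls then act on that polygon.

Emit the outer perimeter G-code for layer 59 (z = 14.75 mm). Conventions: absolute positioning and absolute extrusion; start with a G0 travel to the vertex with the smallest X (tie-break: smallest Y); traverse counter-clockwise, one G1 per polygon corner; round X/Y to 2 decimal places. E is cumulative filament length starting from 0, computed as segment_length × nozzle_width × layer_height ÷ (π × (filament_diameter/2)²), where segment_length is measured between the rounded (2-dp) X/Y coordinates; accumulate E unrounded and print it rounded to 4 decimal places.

At z = 14.75 mm: the cone: at t=0.738 of its height the radius interpolates to r₁+(r₂−r₁)t = 3.994, giving a regular 24-gon of that circumradius; the cube at (15, 4.5) (footprint 21×4) is included at this height; the cone at (1, 16) does not reach this height (z outside [3.5, 14]); the cylinder at (3.5, 5.5): section is a regular 24-gon, circumradius r=8; After the difference (first − rest): starting from the cone, the 21×4 cube at (15, 4.5) misses the remaining region (no effect); the r=8 cylinder at (3.5, 5.5) partially overlaps it — only the 33.43 mm² overlap (of its 198.77 mm²) is removed, clipping the outline — 1 connected region; (rotated 60° about Z; rotation is an isometry so areas/perimeters/island counts are preserved). The outline is a single polygon with 17 vertices. Extrusion per mm of travel: 0.4 × 0.25 / (π × 0.875²) = 0.041575. Accumulating E over each segment gives final E = 0.8308.

G0 X-3.32 Y-2.18 Z14.75
G1 X-2.82 Y-2.82 E0.0338
G1 X-2.00 Y-3.46 E0.0770
G1 X-1.03 Y-3.86 E0.1206
G1 X0.00 Y-3.99 E0.1638
G1 X1.03 Y-3.86 E0.2070
G1 X2.00 Y-3.46 E0.2506
G1 X2.82 Y-2.82 E0.2938
G1 X3.46 Y-2.00 E0.3371
G1 X3.86 Y-1.03 E0.3807
G1 X3.99 Y0.00 E0.4239
G1 X3.86 Y1.03 E0.4670
G1 X3.68 Y1.47 E0.4868
G1 X2.64 Y0.12 E0.5576
G1 X0.99 Y-1.15 E0.6442
G1 X-0.94 Y-1.95 E0.7311
G1 X-3.01 Y-2.22 E0.8179
G1 X-3.32 Y-2.18 E0.8308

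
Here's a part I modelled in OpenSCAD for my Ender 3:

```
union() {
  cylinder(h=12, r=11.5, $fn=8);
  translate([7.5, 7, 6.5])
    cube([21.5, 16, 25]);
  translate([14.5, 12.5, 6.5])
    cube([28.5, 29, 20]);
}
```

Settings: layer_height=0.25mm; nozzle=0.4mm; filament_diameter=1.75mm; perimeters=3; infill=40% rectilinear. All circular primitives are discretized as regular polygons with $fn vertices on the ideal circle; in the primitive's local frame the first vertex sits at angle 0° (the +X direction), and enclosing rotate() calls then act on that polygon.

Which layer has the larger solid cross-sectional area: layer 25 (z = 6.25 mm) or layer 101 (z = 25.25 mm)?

Layer 25 (z = 6.25): the r=11.5 cylinder gives a regular 8-gon of circumradius 11.5 (constant along its height) (area = (8/2)·11.500²·sin(360°/8) = 374.06 mm²); the cube at (7.5, 7) is absent (z outside [6.5, 31.5]); the cube at (14.5, 12.5) is not intersected at this z (z outside [6.5, 26.5]); Taking the union: only the r=11.5 cylinder is present, so the union is just that shape — area = 374.06 mm². So its area = 374.06 mm². Layer 101 (z = 25.25): the cylinder is absent (z outside [0, 12]); the cube at (7.5, 7) (footprint 21.5×16) is included at this height (area 344.00 mm²); the 28.5×29 cube at (14.5, 12.5) contributes its full rectangle (area 826.50 mm²); Taking the union: the regions partially overlap — summed areas 1170.50 mm² minus the doubly-counted overlap 152.25 mm² gives 1018.25 mm² — area = 1018.25 mm². So its area = 1018.25 mm². Layer 101 is larger (1018.25 vs 374.06 mm²).

layer 101 (z = 25.25 mm)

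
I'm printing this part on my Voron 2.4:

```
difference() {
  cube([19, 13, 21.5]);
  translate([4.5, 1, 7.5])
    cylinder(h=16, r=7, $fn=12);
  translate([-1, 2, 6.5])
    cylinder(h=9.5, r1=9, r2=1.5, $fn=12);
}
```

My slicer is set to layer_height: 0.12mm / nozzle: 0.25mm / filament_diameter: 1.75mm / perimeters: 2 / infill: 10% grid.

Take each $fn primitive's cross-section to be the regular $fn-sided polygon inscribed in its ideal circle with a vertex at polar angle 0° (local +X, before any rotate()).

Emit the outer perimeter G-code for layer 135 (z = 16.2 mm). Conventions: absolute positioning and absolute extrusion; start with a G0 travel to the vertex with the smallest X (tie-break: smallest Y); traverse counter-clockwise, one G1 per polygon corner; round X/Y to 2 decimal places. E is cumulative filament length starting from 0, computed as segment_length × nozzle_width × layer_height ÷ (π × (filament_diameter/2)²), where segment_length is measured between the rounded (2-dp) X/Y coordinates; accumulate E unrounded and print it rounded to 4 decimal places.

At z = 16.2 mm: the cube (footprint 19×13) is included at this height; the r=7 cylinder at (4.5, 1) contributes a regular 12-gon of circumradius 7; the cone at (-1, 2) is absent (z outside [6.5, 16]); Taking the first minus the rest: starting from the 19×13 cube, the r=7 cylinder at (4.5, 1) partially overlaps it — only the 76.54 mm² overlap (of its 147.00 mm²) is removed, clipping the outline — 1 connected region. The outline is a single polygon with 10 vertices. Extrusion per mm of travel: 0.25 × 0.12 / (π × 0.875²) = 0.012473. Accumulating E over each segment gives final E = 0.7939.

G0 X0.00 Y6.06 Z16.20
G1 X1.00 Y7.06 E0.0176
G1 X4.50 Y8.00 E0.0628
G1 X8.00 Y7.06 E0.1080
G1 X10.56 Y4.50 E0.1532
G1 X11.50 Y1.00 E0.1984
G1 X11.23 Y0.00 E0.2113
G1 X19.00 Y0.00 E0.3082
G1 X19.00 Y13.00 E0.4704
G1 X0.00 Y13.00 E0.7073
G1 X0.00 Y6.06 E0.7939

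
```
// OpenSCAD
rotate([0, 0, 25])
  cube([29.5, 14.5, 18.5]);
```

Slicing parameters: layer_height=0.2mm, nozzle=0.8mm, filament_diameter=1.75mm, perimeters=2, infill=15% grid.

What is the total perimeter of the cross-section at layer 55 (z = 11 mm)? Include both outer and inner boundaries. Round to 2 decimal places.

88.00 mm

At z = 11 mm: the 29.5×14.5 cube contributes its full rectangle (perimeter 88.00 mm); (rotated 25° about Z; rotation is an isometry so areas/perimeters/island counts are preserved). Overall, the cross-section is a single solid region. Total boundary length (outer) = 88.00 mm.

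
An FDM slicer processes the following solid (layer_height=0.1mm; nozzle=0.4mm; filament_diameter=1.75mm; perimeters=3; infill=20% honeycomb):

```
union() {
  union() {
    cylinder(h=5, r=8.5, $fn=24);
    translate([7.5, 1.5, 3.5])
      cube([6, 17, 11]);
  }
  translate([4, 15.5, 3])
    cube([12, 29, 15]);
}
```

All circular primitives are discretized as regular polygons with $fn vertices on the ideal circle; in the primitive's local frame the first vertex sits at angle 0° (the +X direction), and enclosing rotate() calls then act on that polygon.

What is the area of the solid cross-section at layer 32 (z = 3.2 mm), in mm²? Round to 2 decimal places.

At z = 3.2 mm: the cylinder: section is a regular 24-gon, circumradius r=8.5 (area = (24/2)·8.500²·sin(360°/24) = 224.40 mm²); the cube at (7.5, 1.5) is not intersected at this z (z outside [3.5, 14.5]); Taking the union: only the r=8.5 cylinder is present, so the union is just that shape — area = 224.40 mm²; the cube at (4, 15.5) is present — its section is the full 12×29 rectangle (area 348.00 mm²); Merging all regions: the 2 present regions are separate (no shared area or edge), so areas and boundary lengths simply add and each stays a separate island — area = 572.40 mm². Overall, the cross-section has 2 separate islands. Net area = 572.40 mm².

572.40 mm²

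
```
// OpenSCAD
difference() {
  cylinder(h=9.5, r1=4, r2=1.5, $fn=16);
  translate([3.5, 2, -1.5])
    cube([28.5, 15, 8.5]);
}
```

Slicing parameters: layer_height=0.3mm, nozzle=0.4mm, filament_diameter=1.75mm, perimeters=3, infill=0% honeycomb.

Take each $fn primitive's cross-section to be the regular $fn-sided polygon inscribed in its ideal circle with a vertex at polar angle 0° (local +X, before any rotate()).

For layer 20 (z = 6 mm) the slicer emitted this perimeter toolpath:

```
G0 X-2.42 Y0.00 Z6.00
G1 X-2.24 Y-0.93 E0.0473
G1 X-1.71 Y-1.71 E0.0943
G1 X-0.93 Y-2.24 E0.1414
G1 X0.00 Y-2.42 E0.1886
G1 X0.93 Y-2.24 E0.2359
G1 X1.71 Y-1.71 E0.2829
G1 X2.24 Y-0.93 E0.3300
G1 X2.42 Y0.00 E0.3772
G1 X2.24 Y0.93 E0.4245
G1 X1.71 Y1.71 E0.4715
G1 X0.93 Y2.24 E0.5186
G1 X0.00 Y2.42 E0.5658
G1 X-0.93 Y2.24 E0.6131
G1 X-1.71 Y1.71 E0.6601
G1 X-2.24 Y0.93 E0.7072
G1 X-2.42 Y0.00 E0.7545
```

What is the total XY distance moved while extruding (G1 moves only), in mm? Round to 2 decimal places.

15.12 mm

Sum the Euclidean lengths of each G1 segment: total = 15.12 mm.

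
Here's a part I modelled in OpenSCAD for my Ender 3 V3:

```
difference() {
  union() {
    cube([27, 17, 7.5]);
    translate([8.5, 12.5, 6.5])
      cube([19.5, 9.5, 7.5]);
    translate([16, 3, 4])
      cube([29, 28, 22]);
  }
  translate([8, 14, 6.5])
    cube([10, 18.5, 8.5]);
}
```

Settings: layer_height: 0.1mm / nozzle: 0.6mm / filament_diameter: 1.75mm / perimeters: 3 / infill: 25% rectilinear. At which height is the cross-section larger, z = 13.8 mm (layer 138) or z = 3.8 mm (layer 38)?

layer 138 (z = 13.8 mm)

Layer 138 (z = 13.8): the cube does not reach this height (z outside [0, 7.5]); the cube at (8.5, 12.5) (footprint 19.5×9.5) is included at this height (area 185.25 mm²); the cube at (16, 3) is present — its section is the full 29×28 rectangle (area 812.00 mm²); Merging all regions: the regions partially overlap — summed areas 997.25 mm² minus the doubly-counted overlap 114.00 mm² gives 883.25 mm² — area = 883.25 mm²; the cube at (8, 14) (footprint 10×18.5) is included at this height (area 185.00 mm²); Taking the first minus the rest: starting from that combined region (883.25 mm²), the 10×18.5 cube at (8, 14) partially overlaps it — only the 94.00 mm² overlap (of its 185.00 mm²) is removed, clipping the outline — area = 789.25 mm². So its area = 789.25 mm². Layer 38 (z = 3.8): the cube (footprint 27×17) is included at this height (area 459.00 mm²); the cube at (8.5, 12.5) is absent (z outside [6.5, 14]); the cube at (16, 3) is absent (z outside [4, 26]); Combining (union): only the 27×17 cube is present, so the union is just that shape — area = 459.00 mm²; the cube at (8, 14) is not intersected at this z (z outside [6.5, 15]); After the difference (first − rest): none of the subtracted shapes is present at this height, so the result so far is unchanged — area = 459.00 mm². So its area = 459.00 mm². Layer 138 is larger (789.25 vs 459.00 mm²).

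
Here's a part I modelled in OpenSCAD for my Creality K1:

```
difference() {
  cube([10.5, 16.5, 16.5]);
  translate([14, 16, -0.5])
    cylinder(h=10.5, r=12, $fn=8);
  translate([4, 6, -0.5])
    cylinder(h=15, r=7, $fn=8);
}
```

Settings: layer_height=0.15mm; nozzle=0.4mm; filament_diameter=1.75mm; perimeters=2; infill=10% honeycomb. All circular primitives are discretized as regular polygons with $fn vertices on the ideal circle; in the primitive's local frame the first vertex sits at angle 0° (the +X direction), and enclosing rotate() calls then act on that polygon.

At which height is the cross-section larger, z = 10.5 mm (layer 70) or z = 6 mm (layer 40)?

Layer 70 (z = 10.5): the cube is present — its section is the full 10.5×16.5 rectangle (area 173.25 mm²); the cylinder at (14, 16) is absent (z outside [-0.5, 10]); the r=7 cylinder at (4, 6) gives a regular 8-gon of circumradius 7 (constant along its height) (area = (8/2)·7.000²·sin(360°/8) = 138.59 mm²); Subtracting the remaining from the first: starting from the 10.5×16.5 cube (173.25 mm²), the r=7 cylinder at (4, 6) partially overlaps it — only the 115.65 mm² overlap (of its 138.59 mm²) is removed, clipping the outline — area = 57.60 mm². So its area = 57.60 mm². Layer 40 (z = 6): the cube (footprint 10.5×16.5) is included at this height (area 173.25 mm²); the r=12 cylinder at (14, 16) contributes a regular 8-gon of circumradius 12 (area = (8/2)·12.000²·sin(360°/8) = 407.29 mm²); the r=7 cylinder at (4, 6) gives a regular 8-gon of circumradius 7 (constant along its height) (area = (8/2)·7.000²·sin(360°/8) = 138.59 mm²); After the difference (first − rest): starting from the 10.5×16.5 cube (173.25 mm²), the r=12 cylinder at (14, 16) partially overlaps it — only the 66.56 mm² overlap (of its 407.29 mm²) is removed, clipping the outline; the r=7 cylinder at (4, 6) partially overlaps it — only the 88.18 mm² overlap (of its 138.59 mm²) is removed, clipping the outline — area = 18.51 mm². So its area = 18.51 mm². Layer 70 is larger (57.60 vs 18.51 mm²).

layer 70 (z = 10.5 mm)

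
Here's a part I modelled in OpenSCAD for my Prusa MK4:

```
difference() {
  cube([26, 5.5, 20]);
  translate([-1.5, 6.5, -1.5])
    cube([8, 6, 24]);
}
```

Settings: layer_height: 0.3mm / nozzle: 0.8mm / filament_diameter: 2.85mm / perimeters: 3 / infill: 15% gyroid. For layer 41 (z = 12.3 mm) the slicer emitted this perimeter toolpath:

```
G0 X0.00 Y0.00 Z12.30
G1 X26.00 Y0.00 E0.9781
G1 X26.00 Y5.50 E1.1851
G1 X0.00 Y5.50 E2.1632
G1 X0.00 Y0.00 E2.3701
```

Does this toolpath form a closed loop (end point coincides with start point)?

Start point (G0): (0.00, 0.00). End point (last G1): the path returns to the start — closed.

yes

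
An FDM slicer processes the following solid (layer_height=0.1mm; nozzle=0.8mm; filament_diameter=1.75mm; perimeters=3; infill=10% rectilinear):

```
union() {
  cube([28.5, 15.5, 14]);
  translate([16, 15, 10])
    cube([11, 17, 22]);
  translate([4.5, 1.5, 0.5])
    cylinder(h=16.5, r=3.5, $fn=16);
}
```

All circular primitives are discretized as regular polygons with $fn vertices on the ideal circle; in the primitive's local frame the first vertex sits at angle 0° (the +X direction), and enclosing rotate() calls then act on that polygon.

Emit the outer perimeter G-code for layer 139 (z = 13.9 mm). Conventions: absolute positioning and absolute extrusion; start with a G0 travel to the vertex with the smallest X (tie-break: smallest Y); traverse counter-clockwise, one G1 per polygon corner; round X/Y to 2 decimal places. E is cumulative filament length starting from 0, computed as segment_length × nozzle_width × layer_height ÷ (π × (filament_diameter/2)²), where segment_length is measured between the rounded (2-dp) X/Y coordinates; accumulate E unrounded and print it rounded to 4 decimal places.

G0 X0.00 Y0.00 Z13.90
G1 X1.37 Y0.00 E0.0456
G1 X2.03 Y-0.97 E0.0846
G1 X3.16 Y-1.73 E0.1299
G1 X4.50 Y-2.00 E0.1753
G1 X5.84 Y-1.73 E0.2208
G1 X6.97 Y-0.97 E0.2661
G1 X7.63 Y0.00 E0.3051
G1 X28.50 Y0.00 E0.9993
G1 X28.50 Y15.50 E1.5148
G1 X27.00 Y15.50 E1.5647
G1 X27.00 Y32.00 E2.1135
G1 X16.00 Y32.00 E2.4793
G1 X16.00 Y15.50 E3.0281
G1 X0.00 Y15.50 E3.5603
G1 X0.00 Y0.00 E4.0758

At z = 13.9 mm: the cube is present — its section is the full 28.5×15.5 rectangle; the 11×17 cube at (16, 15) contributes its full rectangle; the r=3.5 cylinder at (4.5, 1.5) contributes a regular 16-gon of circumradius 3.5; Taking the union: the regions partially overlap (shared area 34.29 mm²), so overlapping operands fuse into one piece — 1 connected region. The outline is a single polygon with 15 vertices. Extrusion per mm of travel: 0.8 × 0.1 / (π × 0.875²) = 0.033260. Accumulating E over each segment gives final E = 4.0758.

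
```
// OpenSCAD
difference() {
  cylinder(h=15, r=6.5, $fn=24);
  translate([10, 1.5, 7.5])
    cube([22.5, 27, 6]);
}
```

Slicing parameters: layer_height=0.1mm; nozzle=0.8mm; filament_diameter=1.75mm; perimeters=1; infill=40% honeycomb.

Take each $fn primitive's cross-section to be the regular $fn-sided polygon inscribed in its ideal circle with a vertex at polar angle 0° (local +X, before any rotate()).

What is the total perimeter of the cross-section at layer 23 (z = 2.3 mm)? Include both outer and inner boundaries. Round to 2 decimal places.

At z = 2.3 mm: the cylinder: section is a regular 24-gon, circumradius r=6.5 (perimeter = 2·24·6.500·sin(180°/24) = 40.72 mm); the cube at (10, 1.5) is absent (z outside [7.5, 13.5]); After the difference (first − rest): none of the subtracted shapes is present at this height, so the r=6.5 cylinder is unchanged — boundary = 40.72 mm. Overall, the cross-section is a single solid region. Total boundary length (outer) = 40.72 mm.

40.72 mm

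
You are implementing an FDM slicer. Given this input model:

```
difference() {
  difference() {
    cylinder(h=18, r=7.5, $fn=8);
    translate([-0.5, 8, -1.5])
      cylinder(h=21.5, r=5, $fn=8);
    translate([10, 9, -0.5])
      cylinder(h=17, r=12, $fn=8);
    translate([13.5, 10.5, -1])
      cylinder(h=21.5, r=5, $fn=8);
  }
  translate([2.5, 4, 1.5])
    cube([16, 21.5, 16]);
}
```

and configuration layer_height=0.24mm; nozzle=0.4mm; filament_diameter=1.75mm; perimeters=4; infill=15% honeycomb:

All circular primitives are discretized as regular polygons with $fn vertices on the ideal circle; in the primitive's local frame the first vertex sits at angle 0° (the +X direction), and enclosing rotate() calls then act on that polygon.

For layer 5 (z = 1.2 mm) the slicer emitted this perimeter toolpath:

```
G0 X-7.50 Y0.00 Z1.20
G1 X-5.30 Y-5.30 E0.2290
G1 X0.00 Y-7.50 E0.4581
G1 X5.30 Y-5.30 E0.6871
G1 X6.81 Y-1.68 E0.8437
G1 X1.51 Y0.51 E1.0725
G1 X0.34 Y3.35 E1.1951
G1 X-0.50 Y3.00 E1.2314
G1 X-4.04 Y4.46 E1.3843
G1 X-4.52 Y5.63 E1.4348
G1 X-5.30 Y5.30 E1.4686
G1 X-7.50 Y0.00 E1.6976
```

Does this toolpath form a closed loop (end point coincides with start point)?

Start point (G0): (-7.50, 0.00). End point (last G1): the path returns to the start — closed.

yes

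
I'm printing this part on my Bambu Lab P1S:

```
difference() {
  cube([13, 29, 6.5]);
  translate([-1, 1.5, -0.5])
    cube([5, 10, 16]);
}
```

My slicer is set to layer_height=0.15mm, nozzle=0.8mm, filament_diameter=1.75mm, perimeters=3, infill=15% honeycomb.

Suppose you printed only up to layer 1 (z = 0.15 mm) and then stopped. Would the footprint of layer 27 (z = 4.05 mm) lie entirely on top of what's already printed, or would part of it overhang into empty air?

entirely on top

Compare the two slices. At z = 0.15: the 13×29 cube contributes its full rectangle (area 377.00 mm²); the cube at (-1, 1.5) is present — its section is the full 5×10 rectangle (area 50.00 mm²); Subtracting the remaining from the first: starting from the 13×29 cube (377.00 mm²), the 5×10 cube at (-1, 1.5) partially overlaps it — only the 40.00 mm² overlap (of its 50.00 mm²) is removed, clipping the outline — area = 337.00 mm². At z = 4.05: the 13×29 cube contributes its full rectangle (area 377.00 mm²); the cube at (-1, 1.5) (footprint 5×10) is included at this height (area 50.00 mm²); Taking the first minus the rest: starting from the 13×29 cube (377.00 mm²), the 5×10 cube at (-1, 1.5) partially overlaps it — only the 40.00 mm² overlap (of its 50.00 mm²) is removed, clipping the outline — area = 337.00 mm². Checking containment: the cross-section at z = 4.05 is a subset of the cross-section at z = 0.15.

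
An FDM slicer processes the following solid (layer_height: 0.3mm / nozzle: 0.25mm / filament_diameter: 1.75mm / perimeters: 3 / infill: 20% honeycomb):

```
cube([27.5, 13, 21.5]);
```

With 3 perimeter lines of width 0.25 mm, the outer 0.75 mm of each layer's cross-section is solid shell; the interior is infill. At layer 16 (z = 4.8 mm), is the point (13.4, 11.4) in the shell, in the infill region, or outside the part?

At z = 4.8 mm: the cube (footprint 27.5×13) is included at this height. Overall, the cross-section is a single solid region. The nearest boundary edge runs (27.50, 13.00)→(0.00, 13.00); distance from the point to it = 1.60 mm. The point is inside the cross-section and 1.60 mm from the nearest boundary — more than the 0.75 mm shell width (3 × 0.25), so it's in the infill interior.

infill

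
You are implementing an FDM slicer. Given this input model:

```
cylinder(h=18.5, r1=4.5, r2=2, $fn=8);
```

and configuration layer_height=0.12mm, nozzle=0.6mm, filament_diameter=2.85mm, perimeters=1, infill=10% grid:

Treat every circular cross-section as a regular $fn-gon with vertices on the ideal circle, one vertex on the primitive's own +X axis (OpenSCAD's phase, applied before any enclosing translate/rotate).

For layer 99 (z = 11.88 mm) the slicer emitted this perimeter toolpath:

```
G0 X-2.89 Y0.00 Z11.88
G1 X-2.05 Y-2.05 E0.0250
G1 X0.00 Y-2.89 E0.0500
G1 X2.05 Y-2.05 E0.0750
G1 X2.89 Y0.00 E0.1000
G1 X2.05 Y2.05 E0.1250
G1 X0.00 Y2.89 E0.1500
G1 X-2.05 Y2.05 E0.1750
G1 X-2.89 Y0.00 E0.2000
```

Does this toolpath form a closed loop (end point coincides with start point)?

yes

Start point (G0): (-2.89, 0.00). End point (last G1): the path returns to the start — closed.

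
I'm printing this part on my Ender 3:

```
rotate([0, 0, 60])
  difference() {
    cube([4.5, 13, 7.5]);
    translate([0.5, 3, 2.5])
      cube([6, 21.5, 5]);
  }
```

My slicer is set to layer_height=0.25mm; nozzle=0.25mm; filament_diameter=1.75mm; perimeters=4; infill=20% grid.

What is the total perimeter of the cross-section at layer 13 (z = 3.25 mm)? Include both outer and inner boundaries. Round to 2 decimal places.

At z = 3.25 mm: the cube is present — its section is the full 4.5×13 rectangle (perimeter 35.00 mm); the cube at (0.5, 3) (footprint 6×21.5) is included at this height (perimeter 55.00 mm); Taking the first minus the rest: starting from the 4.5×13 cube, the 6×21.5 cube at (0.5, 3) partially overlaps it — only the 40.00 mm² overlap (of its 129.00 mm²) is removed, clipping the outline — boundary = 35.00 mm; (whole slice rotated 60° about Z — lengths, areas and connectivity unchanged). Overall, the cross-section is a single solid region. Total boundary length (outer) = 35.00 mm.

35.00 mm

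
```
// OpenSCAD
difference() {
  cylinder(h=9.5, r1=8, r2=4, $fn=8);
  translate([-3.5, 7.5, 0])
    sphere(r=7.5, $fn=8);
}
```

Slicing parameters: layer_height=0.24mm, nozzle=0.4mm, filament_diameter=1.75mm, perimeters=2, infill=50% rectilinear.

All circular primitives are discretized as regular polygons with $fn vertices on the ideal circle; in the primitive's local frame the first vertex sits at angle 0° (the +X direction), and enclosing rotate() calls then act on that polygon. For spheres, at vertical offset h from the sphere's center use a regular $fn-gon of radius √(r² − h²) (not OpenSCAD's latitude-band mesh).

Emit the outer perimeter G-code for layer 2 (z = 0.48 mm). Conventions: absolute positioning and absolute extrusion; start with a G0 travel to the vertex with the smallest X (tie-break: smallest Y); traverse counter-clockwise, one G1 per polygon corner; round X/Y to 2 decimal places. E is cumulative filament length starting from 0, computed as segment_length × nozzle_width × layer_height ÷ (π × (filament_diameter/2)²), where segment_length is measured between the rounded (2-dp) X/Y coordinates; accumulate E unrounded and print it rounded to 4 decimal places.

At z = 0.48 mm: the cone contributes a regular 8-gon of circumradius 7.798 (interpolated between r1=8 and r2=4 at t=0.051); the r=7.5 sphere at (-3.5, 7.5) contributes a regular 8-gon of circumradius √(7.5²−0.48²) = 7.485; Subtracting the remaining from the first: starting from the cone, the r=7.5 sphere at (-3.5, 7.5) partially overlaps it — only the 51.26 mm² overlap (of its 158.45 mm²) is removed, clipping the outline — 1 connected region. The outline is a single polygon with 10 vertices. Extrusion per mm of travel: 0.4 × 0.24 / (π × 0.875²) = 0.039912. Accumulating E over each segment gives final E = 1.9090.

G0 X-7.80 Y0.00 Z0.48
G1 X-5.51 Y-5.51 E0.2382
G1 X0.00 Y-7.80 E0.4763
G1 X5.51 Y-5.51 E0.7145
G1 X7.80 Y0.00 E0.9526
G1 X5.51 Y5.51 E1.1908
G1 X3.51 Y6.35 E1.2773
G1 X1.79 Y2.21 E1.4563
G1 X-3.50 Y0.02 E1.6848
G1 X-7.16 Y1.53 E1.8428
G1 X-7.80 Y0.00 E1.9090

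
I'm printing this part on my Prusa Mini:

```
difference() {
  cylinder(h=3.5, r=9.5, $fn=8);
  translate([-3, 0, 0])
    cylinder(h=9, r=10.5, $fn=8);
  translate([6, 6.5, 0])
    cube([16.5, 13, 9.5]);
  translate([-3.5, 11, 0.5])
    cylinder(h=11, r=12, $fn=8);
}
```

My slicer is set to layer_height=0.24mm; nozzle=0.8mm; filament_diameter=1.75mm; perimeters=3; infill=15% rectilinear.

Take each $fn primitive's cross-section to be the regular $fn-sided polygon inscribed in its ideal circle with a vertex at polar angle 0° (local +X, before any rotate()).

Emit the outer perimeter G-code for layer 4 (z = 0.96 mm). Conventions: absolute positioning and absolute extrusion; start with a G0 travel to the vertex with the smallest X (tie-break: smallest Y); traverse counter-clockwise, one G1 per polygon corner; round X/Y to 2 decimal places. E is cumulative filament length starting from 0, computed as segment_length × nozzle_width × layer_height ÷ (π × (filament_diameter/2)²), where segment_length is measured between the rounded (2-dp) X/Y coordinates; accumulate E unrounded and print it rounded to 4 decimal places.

At z = 0.96 mm: the cylinder: section is a regular 8-gon, circumradius r=9.5; the r=10.5 cylinder at (-3, 0) gives a regular 8-gon of circumradius 10.5 (constant along its height); the 16.5×13 cube at (6, 6.5) contributes its full rectangle; the cylinder at (-3.5, 11): section is a regular 8-gon, circumradius r=12; Subtracting the remaining from the first: starting from the r=9.5 cylinder, the r=10.5 cylinder at (-3, 0) partially overlaps it — only the 224.21 mm² overlap (of its 311.83 mm²) is removed, clipping the outline; the 16.5×13 cube at (6, 6.5) partially overlaps it — only the 0.27 mm² overlap (of its 214.50 mm²) is removed, clipping the outline; the r=12 cylinder at (-3.5, 11) partially overlaps it — only the 4.27 mm² overlap (of its 407.29 mm²) is removed, clipping the outline — 1 connected region. The outline is a single polygon with 9 vertices. Extrusion per mm of travel: 0.8 × 0.24 / (π × 0.875²) = 0.079824. Accumulating E over each segment gives final E = 3.3715.

G0 X-0.29 Y-9.38 Z0.96
G1 X0.00 Y-9.50 E0.0251
G1 X6.72 Y-6.72 E0.6056
G1 X9.50 Y0.00 E1.1861
G1 X6.81 Y6.50 E1.7476
G1 X6.64 Y6.50 E1.7612
G1 X5.72 Y4.29 E1.9523
G1 X7.50 Y0.00 E2.3230
G1 X4.42 Y-7.42 E2.9643
G1 X-0.29 Y-9.38 E3.3715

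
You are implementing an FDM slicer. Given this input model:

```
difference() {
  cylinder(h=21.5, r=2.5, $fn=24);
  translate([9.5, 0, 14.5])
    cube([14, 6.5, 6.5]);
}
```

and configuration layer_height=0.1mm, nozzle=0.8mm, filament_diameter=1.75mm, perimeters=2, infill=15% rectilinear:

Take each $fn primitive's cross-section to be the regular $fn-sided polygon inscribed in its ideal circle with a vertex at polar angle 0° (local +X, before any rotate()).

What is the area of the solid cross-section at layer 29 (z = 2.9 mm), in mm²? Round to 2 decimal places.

19.41 mm²

At z = 2.9 mm: the r=2.5 cylinder gives a regular 24-gon of circumradius 2.5 (constant along its height) (area = (24/2)·2.500²·sin(360°/24) = 19.41 mm²); the cube at (9.5, 0) does not reach this height (z outside [14.5, 21]); Subtracting the remaining from the first: none of the subtracted shapes is present at this height, so the r=2.5 cylinder is unchanged — area = 19.41 mm². Overall, the cross-section is a single solid region. Net area = 19.41 mm².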